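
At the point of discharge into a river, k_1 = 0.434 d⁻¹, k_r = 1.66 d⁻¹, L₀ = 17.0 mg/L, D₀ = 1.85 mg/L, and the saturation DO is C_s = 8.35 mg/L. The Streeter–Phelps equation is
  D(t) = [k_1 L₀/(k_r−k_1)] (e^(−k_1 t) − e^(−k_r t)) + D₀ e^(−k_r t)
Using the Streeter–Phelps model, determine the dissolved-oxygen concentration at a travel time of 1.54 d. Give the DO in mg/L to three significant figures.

DO ≈ 5.59 mg/L

k_1 L₀/(k_r−k_1) = 0.434×17.0/(1.66−0.434) = 7.378/1.226 = 6.018 mg/L.
e^(−k_1 t) = e^(−0.434×1.540) = 0.5125; e^(−k_r t) = e^(−1.66×1.540) = 0.07758.
D = 6.018 × (0.5125 − 0.07758) + 1.85 × 0.07758 = 2.618 + 0.1435 = 2.761 mg/L.
DO = C_s − D = 8.35 − 2.761 = 5.589 mg/L.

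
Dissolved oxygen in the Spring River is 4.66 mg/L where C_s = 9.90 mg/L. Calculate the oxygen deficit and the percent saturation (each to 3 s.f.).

D = C_s − C = 9.90 − 4.66 = 5.24 mg/L.
% saturation = 4.66/9.90 × 100 = 47.1 %.

D ≈ 5.24 mg/L; 47.1 % saturation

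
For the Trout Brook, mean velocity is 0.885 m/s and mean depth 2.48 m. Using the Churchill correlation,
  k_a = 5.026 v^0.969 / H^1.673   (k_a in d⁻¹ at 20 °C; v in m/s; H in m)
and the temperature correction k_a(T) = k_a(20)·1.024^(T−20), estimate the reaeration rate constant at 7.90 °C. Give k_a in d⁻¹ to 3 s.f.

k_a(20) = 5.026 × 0.885^0.969 / 2.48^1.673 = 5.026 × 0.8884 / 4.570 = 0.9770 d⁻¹.
k_a(7.90) = 0.9770 × 1.024^(7.90−20) = 0.9770 × 0.7505 = 0.7333 d⁻¹.

k_a ≈ 0.733 d⁻¹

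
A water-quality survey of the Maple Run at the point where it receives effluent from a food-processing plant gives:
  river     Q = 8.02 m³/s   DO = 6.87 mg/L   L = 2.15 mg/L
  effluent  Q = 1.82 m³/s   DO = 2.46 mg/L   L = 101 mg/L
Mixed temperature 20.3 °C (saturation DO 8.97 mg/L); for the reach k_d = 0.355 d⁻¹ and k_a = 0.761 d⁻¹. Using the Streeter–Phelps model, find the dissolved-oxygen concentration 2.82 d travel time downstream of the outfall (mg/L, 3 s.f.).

DO ≈ 4.15 mg/L

Mixed DO = (8.02×6.87 + 1.82×2.46)/(8.02+1.82) = 59.57/9.840 = 6.054 mg/L.
Mixed L₀ = (8.02×2.15 + 1.82×101)/(9.840) = 201.1/9.840 = 20.43 mg/L.
Initial deficit D₀ = C_s − DO₀ = 8.97 − 6.054 = 2.916 mg/L.
D(2.82) = [0.355×20.43/(0.761−0.355)](e^(−0.355×2.82) − e^(−0.761×2.82)) + 2.916 e^(−0.761×2.82)
= 17.87 × (0.3675 − 0.1169) + 2.916 × 0.1169 = 4.817 mg/L.
DO = 8.97 − 4.817 = 4.153 mg/L.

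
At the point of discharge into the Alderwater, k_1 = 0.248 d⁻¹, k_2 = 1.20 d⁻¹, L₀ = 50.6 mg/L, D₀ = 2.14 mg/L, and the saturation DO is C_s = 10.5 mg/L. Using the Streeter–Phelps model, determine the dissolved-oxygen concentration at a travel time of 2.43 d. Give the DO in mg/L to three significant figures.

k_1 L₀/(k_2−k_1) = 0.248×50.6/(1.20−0.248) = 12.55/0.9520 = 13.18 mg/L.
e^(−k_1 t) = e^(−0.248×2.430) = 0.5474; e^(−k_2 t) = e^(−1.20×2.430) = 0.05415.
D = 13.18 × (0.5474 − 0.05415) + 2.14 × 0.05415 = 6.501 + 0.1159 = 6.617 mg/L.
DO = C_s − D = 10.5 − 6.617 = 3.883 mg/L.

DO ≈ 3.88 mg/L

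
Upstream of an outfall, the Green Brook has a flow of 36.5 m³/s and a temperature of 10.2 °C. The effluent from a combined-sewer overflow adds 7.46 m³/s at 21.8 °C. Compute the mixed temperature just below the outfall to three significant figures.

12.2 °C

Flow-weighted mixing: C = (Q_r C_r + Q_w C_w)/(Q_r + Q_w)
= (36.5×10.2 + 7.46×21.8)/(36.5 + 7.46) = 534.9/43.96 = 12.17 °C.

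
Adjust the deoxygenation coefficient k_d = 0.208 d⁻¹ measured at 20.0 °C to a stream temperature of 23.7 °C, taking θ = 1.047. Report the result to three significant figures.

k_d ≈ 0.247 d⁻¹

k_d(T₂) = k_d(T₁) · θ^(T₂−T₁) = 0.208 × 1.047^(23.7−20.0)
= 0.208 × 1.047^3.70 = 0.208 × 1.185 = 0.2465 d⁻¹.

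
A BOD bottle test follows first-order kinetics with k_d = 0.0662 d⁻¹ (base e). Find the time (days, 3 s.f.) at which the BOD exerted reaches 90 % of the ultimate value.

t ≈ 34.8 d

y/L₀ = 1 − e^(−k_d t) = 0.90 ⇒ e^(−k_d t) = 0.100
t = −ln(0.100) / 0.0662 = 2.303 / 0.0662 = 34.78 d.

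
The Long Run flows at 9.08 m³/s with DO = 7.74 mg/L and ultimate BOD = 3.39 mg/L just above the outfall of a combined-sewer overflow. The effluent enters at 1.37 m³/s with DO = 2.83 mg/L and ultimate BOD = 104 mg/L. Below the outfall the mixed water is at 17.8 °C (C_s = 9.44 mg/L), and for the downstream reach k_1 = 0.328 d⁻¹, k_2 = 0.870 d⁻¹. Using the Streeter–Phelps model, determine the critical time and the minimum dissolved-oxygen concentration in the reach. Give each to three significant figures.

Mixed DO = (9.08×7.74 + 1.37×2.83)/(9.08+1.37) = 74.16/10.45 = 7.096 mg/L.
Mixed L₀ = (9.08×3.39 + 1.37×104)/(10.45) = 173.3/10.45 = 16.58 mg/L.
Initial deficit D₀ = C_s − DO₀ = 9.44 − 7.096 = 2.344 mg/L.
t_c = (1/0.5420) ln[(0.870/0.328)(1 − 2.344×0.5420/(0.328×16.58))] = 1.845 × ln(2.033) = 1.309 d.
D_c = (0.328/0.870) × 16.58 × e^(−0.328×1.309) = 0.3770 × 16.58 × 0.6509 = 4.069 mg/L.
Minimum DO = 9.44 − 4.069 = 5.371 mg/L.

t_c ≈ 1.31 d; minimum DO ≈ 5.37 mg/L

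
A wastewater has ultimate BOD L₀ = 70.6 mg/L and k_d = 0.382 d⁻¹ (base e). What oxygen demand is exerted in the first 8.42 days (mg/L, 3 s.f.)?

y_t = L₀(1 − e^(−k_d t)) = 70.6 × (1 − e^(−0.382×8.42))
= 70.6 × (1 − 0.04010) = 70.6 × 0.9599 = 67.77 mg/L.

y ≈ 67.8 mg/L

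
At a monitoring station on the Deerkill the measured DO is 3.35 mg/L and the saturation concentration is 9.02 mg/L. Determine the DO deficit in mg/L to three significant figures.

D ≈ 5.67 mg/L

D = C_s − C = 9.02 − 3.35 = 5.67 mg/L.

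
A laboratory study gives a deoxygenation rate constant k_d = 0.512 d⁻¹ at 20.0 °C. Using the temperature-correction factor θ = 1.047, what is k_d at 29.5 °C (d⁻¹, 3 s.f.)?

k_d ≈ 0.792 d⁻¹

k_d(T₂) = k_d(T₁) · θ^(T₂−T₁) = 0.512 × 1.047^(29.5−20.0)
= 0.512 × 1.047^9.50 = 0.512 × 1.547 = 0.7921 d⁻¹.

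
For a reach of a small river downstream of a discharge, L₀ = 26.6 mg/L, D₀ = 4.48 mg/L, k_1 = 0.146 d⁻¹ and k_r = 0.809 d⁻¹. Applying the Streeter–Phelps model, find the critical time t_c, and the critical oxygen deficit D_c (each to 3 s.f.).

t_c = [1/(k_r−k_1)] ln[(k_r/k_1)(1 − D₀(k_r−k_1)/(k_1 L₀))]
= [1/(0.809−0.146)] ln[(0.809/0.146)(1 − 4.48×0.6630/(0.146×26.6))]
= (1/0.6630) ln[5.541 × 0.2352] = 1.508 × ln(1.303) = 1.508 × 0.2648 = 0.3994 d.
L(t_c) = L₀ e^(−k_1 t_c) = 26.6 × 0.9434 = 25.09 mg/L, and at the critical point k_r D_c = k_1 L, so D_c = (0.146/0.809) × 25.09 = 4.529 mg/L.

t_c ≈ 0.399 d; D_c ≈ 4.53 mg/L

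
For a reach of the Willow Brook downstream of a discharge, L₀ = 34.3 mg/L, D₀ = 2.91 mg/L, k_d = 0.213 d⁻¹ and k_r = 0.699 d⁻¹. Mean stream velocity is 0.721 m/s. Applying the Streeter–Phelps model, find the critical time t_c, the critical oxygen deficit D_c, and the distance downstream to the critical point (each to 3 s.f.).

t_c ≈ 2.00 d; D_c ≈ 6.82 mg/L; x_c ≈ 125 km

At the critical point dD/dt = 0, so k_d L₀ e^(−k_d t) = k_r D. Substituting D(t) from the Streeter–Phelps equation and solving for t gives
t_c = ln[(k_r/k_d)(1 − D₀(k_r−k_d)/(k_d L₀))] / (k_r−k_d).
Here k_r−k_d = 0.4860 d⁻¹ and 1 − D₀(k_r−k_d)/(k_d L₀) = 1 − 2.91×0.4860/(0.213×34.3) = 0.8064, so
t_c = ln(3.282 × 0.8064) / 0.4860 = 0.9732 / 0.4860 = 2.002 d.
D_c = (k_d/k_r) L₀ e^(−k_d t_c) = (0.213/0.699) × 34.3 × e^(−0.213×2.002) = 0.3047 × 34.3 × 0.6528 = 6.823 mg/L.
x_c = v t_c = 0.721 m/s × 2.002 d × 86400 s/d = 124700 m ≈ 125 km.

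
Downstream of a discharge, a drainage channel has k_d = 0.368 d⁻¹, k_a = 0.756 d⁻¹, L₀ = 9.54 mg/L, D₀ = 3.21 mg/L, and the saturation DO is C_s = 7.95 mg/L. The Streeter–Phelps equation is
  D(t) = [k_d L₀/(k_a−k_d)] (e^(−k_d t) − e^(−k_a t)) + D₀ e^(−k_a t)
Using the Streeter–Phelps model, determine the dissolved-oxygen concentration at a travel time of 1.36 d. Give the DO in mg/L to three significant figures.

DO ≈ 4.55 mg/L

k_d L₀/(k_a−k_d) = 0.368×9.54/(0.756−0.368) = 3.511/0.3880 = 9.048 mg/L.
e^(−k_d t) = e^(−0.368×1.360) = 0.6062; e^(−k_a t) = e^(−0.756×1.360) = 0.3577.
D = 9.048 × (0.6062 − 0.3577) + 3.21 × 0.3577 = 2.249 + 1.148 = 3.397 mg/L.
DO = C_s − D = 7.95 − 3.397 = 4.553 mg/L.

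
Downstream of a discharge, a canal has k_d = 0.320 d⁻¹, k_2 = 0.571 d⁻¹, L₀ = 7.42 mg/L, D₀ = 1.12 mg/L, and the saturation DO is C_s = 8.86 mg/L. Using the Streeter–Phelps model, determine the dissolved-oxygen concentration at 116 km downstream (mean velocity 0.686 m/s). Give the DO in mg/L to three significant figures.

DO ≈ 6.53 mg/L

Travel time t = x/v = 116 km / (0.686 m/s) = 116000 m / 0.686 m/s = 169100 s = 1.957 d.
k_d L₀/(k_2−k_d) = 0.320×7.42/(0.571−0.320) = 2.374/0.2510 = 9.460 mg/L.
e^(−k_d t) = e^(−0.320×1.957) = 0.5346; e^(−k_2 t) = e^(−0.571×1.957) = 0.3271.
D = 9.460 × (0.5346 − 0.3271) + 1.12 × 0.3271 = 1.963 + 0.3663 = 2.329 mg/L.
DO = C_s − D = 8.86 − 2.329 = 6.531 mg/L.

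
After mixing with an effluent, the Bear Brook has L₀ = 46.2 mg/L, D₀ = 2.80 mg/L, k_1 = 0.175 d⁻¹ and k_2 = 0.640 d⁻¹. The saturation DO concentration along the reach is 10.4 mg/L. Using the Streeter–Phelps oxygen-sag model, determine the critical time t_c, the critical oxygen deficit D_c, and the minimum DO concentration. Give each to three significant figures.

At the critical point dD/dt = 0, so k_1 L₀ e^(−k_1 t) = k_2 D. Substituting D(t) from the Streeter–Phelps equation and solving for t gives
t_c = ln[(k_2/k_1)(1 − D₀(k_2−k_1)/(k_1 L₀))] / (k_2−k_1).
Here k_2−k_1 = 0.4650 d⁻¹ and 1 − D₀(k_2−k_1)/(k_1 L₀) = 1 − 2.80×0.4650/(0.175×46.2) = 0.8390, so
t_c = ln(3.657 × 0.8390) / 0.4650 = 1.121 / 0.4650 = 2.411 d.
D_c = (k_1/k_2) L₀ e^(−k_1 t_c) = (0.175/0.640) × 46.2 × e^(−0.175×2.411) = 0.2734 × 46.2 × 0.6558 = 8.284 mg/L.
Minimum DO = C_s − D_c = 10.4 − 8.284 = 2.116 mg/L.

t_c ≈ 2.41 d; D_c ≈ 8.28 mg/L; min DO ≈ 2.12 mg/L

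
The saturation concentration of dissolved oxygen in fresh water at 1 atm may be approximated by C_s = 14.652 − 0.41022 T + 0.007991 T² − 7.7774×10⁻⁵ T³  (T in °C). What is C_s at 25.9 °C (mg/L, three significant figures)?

C_s ≈ 8.04 mg/L

C_s = 14.652 − 0.41022×25.9 + 0.007991×25.9² − 7.7774×10⁻⁵×25.9³ = 8.037 mg/L.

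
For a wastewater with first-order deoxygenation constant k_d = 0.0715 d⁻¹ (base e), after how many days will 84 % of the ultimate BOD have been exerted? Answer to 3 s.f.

t ≈ 25.6 d

y/L₀ = 1 − e^(−k_d t) = 0.84 ⇒ e^(−k_d t) = 0.160
t = −ln(0.160) / 0.0715 = 1.833 / 0.0715 = 25.63 d.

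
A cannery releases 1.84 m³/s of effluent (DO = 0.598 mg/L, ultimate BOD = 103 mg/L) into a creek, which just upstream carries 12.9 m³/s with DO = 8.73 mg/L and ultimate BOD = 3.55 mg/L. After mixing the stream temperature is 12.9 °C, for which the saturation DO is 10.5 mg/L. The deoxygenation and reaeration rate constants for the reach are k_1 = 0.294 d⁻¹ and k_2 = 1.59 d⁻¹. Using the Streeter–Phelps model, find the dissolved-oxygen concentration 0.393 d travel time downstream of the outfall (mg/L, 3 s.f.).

DO ≈ 7.72 mg/L

Mixed DO = (12.9×8.73 + 1.84×0.598)/(12.9+1.84) = 113.7/14.74 = 7.715 mg/L.
Mixed L₀ = (12.9×3.55 + 1.84×103)/(14.74) = 235.3/14.74 = 15.96 mg/L.
Initial deficit D₀ = C_s − DO₀ = 10.5 − 7.715 = 2.785 mg/L.
D(0.393) = [0.294×15.96/(1.59−0.294)](e^(−0.294×0.393) − e^(−1.59×0.393)) + 2.785 e^(−1.59×0.393)
= 3.622 × (0.8909 − 0.5353) + 2.785 × 0.5353 = 2.779 mg/L.
DO = 10.5 − 2.779 = 7.721 mg/L.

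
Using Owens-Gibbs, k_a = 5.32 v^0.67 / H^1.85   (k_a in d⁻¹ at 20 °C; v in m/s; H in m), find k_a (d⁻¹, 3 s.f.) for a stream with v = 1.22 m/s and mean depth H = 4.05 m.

k_a = 5.32 × 1.22^0.67 / 4.05^1.85 = 5.32 × 1.143 / 13.30 = 0.4571 d⁻¹.

k_a ≈ 0.457 d⁻¹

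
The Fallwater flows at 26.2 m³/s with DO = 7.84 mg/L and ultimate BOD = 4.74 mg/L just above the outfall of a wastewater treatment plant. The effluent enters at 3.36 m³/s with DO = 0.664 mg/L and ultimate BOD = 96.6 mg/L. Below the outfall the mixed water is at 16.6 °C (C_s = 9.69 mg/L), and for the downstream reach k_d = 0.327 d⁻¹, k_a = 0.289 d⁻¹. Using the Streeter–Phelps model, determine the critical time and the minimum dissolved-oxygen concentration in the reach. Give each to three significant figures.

t_c ≈ 2.72 d; minimum DO ≈ 2.63 mg/L

Mixed DO = (26.2×7.84 + 3.36×0.664)/(26.2+3.36) = 207.6/29.56 = 7.024 mg/L.
Mixed L₀ = (26.2×4.74 + 3.36×96.6)/(29.56) = 448.8/29.56 = 15.18 mg/L.
Initial deficit D₀ = C_s − DO₀ = 9.69 − 7.024 = 2.666 mg/L.
t_c = (1/-0.03800) ln[(0.289/0.327)(1 − 2.666×-0.03800/(0.327×15.18))] = -26.32 × ln(0.9018) = 2.719 d.
D_c = (0.327/0.289) × 15.18 × e^(−0.327×2.719) = 1.131 × 15.18 × 0.4110 = 7.060 mg/L.
Minimum DO = 9.69 − 7.060 = 2.630 mg/L.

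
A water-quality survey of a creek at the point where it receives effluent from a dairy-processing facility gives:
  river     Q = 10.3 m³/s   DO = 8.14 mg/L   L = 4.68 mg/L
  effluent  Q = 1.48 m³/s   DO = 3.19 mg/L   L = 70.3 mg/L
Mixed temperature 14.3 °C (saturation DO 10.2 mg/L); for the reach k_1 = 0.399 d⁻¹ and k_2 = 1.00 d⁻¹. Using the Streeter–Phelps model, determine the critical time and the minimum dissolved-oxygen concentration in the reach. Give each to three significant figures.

t_c ≈ 0.905 d; minimum DO ≈ 6.61 mg/L

Mixed DO = (10.3×8.14 + 1.48×3.19)/(10.3+1.48) = 88.56/11.78 = 7.518 mg/L.
Mixed L₀ = (10.3×4.68 + 1.48×70.3)/(11.78) = 152.2/11.78 = 12.92 mg/L.
Initial deficit D₀ = C_s − DO₀ = 10.2 − 7.518 = 2.682 mg/L.
t_c = (1/0.6010) ln[(1.00/0.399)(1 − 2.682×0.6010/(0.399×12.92))] = 1.664 × ln(1.723) = 0.9052 d.
D_c = (0.399/1.00) × 12.92 × e^(−0.399×0.9052) = 0.3990 × 12.92 × 0.6969 = 3.594 mg/L.
Minimum DO = 10.2 − 3.594 = 6.606 mg/L.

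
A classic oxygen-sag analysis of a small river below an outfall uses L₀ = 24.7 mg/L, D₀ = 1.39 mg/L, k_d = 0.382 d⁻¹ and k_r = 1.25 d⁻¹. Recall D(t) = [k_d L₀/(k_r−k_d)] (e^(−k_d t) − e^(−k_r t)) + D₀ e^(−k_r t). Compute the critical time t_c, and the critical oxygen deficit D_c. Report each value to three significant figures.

t_c ≈ 1.21 d; D_c ≈ 4.76 mg/L

With k_r/k_d = 3.272 and 1 − D₀(k_r−k_d)/(k_d L₀) = 0.8721,
t_c = ln(3.272 × 0.8721) / (1.25 − 0.382) = ln(2.854) / 0.8680 = 1.049/0.8680 = 1.208 d.
L(t_c) = L₀ e^(−k_d t_c) = 24.7 × 0.6303 = 15.57 mg/L, and at the critical point k_r D_c = k_d L, so D_c = (0.382/1.25) × 15.57 = 4.758 mg/L.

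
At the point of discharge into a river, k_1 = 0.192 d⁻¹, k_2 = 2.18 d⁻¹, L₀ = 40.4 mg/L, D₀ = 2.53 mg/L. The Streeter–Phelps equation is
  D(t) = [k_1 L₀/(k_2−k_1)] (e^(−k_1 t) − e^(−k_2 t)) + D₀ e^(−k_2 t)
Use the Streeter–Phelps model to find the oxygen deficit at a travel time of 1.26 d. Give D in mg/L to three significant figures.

D ≈ 2.98 mg/L

k_1 L₀/(k_2−k_1) = 0.192×40.4/(2.18−0.192) = 7.757/1.988 = 3.902 mg/L.
e^(−k_1 t) = e^(−0.192×1.260) = 0.7851; e^(−k_2 t) = e^(−2.18×1.260) = 0.06413.
D = 3.902 × (0.7851 − 0.06413) + 2.53 × 0.06413 = 2.813 + 0.1623 = 2.975 mg/L.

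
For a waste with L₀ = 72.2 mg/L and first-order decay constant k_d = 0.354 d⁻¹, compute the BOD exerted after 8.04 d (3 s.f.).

y ≈ 68.0 mg/L

y_t = L₀(1 − e^(−k_d t)) = 72.2 × (1 − e^(−0.354×8.04))
= 72.2 × (1 − 0.05807) = 72.2 × 0.9419 = 68.01 mg/L.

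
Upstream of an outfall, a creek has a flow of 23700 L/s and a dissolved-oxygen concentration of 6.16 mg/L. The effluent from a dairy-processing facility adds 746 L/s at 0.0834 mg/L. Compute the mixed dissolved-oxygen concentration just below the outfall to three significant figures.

Flow-weighted mixing: C = (Q_r C_r + Q_w C_w)/(Q_r + Q_w)
= (23700×6.16 + 746×0.0834)/(23700 + 746) = 146100/24450 = 5.975 mg/L.

5.97 mg/L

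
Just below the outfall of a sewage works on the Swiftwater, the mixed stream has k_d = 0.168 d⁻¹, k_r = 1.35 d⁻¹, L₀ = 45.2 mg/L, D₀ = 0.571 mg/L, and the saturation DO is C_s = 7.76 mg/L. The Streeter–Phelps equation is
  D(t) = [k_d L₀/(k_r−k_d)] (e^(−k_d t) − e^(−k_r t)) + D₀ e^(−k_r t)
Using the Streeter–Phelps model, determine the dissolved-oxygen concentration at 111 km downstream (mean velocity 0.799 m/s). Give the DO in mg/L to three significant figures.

DO ≈ 3.52 mg/L

Travel time t = x/v = 111 km / (0.799 m/s) = 111000 m / 0.799 m/s = 138900 s = 1.608 d.
k_d L₀/(k_r−k_d) = 0.168×45.2/(1.35−0.168) = 7.594/1.182 = 6.424 mg/L.
e^(−k_d t) = e^(−0.168×1.608) = 0.7633; e^(−k_r t) = e^(−1.35×1.608) = 0.1141.
D = 6.424 × (0.7633 − 0.1141) + 0.571 × 0.1141 = 4.171 + 0.06515 = 4.236 mg/L.
DO = C_s − D = 7.76 − 4.236 = 3.524 mg/L.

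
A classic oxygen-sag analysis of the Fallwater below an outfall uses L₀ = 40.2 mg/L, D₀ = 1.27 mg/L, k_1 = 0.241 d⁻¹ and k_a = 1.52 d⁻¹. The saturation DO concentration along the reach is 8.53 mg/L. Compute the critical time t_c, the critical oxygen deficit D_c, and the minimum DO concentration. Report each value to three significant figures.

With k_a/k_1 = 6.307 and 1 − D₀(k_a−k_1)/(k_1 L₀) = 0.8323,
t_c = ln(6.307 × 0.8323) / (1.52 − 0.241) = ln(5.250) / 1.279 = 1.658/1.279 = 1.296 d.
D_c = (k_1/k_a) L₀ e^(−k_1 t_c) = (0.241/1.52) × 40.2 × e^(−0.241×1.296) = 0.1586 × 40.2 × 0.7317 = 4.663 mg/L.
Minimum DO = C_s − D_c = 8.53 − 4.663 = 3.867 mg/L.

t_c ≈ 1.30 d; D_c ≈ 4.66 mg/L; min DO ≈ 3.87 mg/L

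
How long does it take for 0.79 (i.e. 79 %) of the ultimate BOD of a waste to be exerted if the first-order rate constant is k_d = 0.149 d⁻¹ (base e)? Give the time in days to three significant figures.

y/L₀ = 1 − e^(−k_d t) = 0.79 ⇒ e^(−k_d t) = 0.210
t = −ln(0.210) / 0.149 = 1.561 / 0.149 = 10.47 d.

t ≈ 10.5 d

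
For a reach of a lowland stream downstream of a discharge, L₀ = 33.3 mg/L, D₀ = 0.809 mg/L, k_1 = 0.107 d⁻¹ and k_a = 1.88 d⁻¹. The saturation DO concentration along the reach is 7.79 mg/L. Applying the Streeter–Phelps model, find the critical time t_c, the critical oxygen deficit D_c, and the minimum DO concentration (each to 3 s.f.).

t_c ≈ 1.33 d; D_c ≈ 1.64 mg/L; min DO ≈ 6.15 mg/L

At the critical point dD/dt = 0, so k_1 L₀ e^(−k_1 t) = k_a D. Substituting D(t) from the Streeter–Phelps equation and solving for t gives
t_c = ln[(k_a/k_1)(1 − D₀(k_a−k_1)/(k_1 L₀))] / (k_a−k_1).
Here k_a−k_1 = 1.773 d⁻¹ and 1 − D₀(k_a−k_1)/(k_1 L₀) = 1 − 0.809×1.773/(0.107×33.3) = 0.5974, so
t_c = ln(17.57 × 0.5974) / 1.773 = 2.351 / 1.773 = 1.326 d.
D_c = (k_1/k_a) L₀ e^(−k_1 t_c) = (0.107/1.88) × 33.3 × e^(−0.107×1.326) = 0.05691 × 33.3 × 0.8677 = 1.645 mg/L.
Minimum DO = C_s − D_c = 7.79 − 1.645 = 6.145 mg/L.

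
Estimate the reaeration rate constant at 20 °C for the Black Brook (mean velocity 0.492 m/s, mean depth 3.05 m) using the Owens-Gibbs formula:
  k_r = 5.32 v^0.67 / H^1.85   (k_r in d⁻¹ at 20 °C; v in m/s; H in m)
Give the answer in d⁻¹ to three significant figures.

k_r ≈ 0.420 d⁻¹

k_r = 5.32 × 0.492^0.67 / 3.05^1.85 = 5.32 × 0.6218 / 7.870 = 0.4203 d⁻¹.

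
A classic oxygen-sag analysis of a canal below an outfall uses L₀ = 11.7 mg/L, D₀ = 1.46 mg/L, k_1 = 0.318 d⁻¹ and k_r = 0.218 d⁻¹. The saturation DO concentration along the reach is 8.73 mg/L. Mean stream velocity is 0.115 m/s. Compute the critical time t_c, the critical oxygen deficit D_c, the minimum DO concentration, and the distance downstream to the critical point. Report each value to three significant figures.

t_c = [1/(k_r−k_1)] ln[(k_r/k_1)(1 − D₀(k_r−k_1)/(k_1 L₀))]
= [1/(0.218−0.318)] ln[(0.218/0.318)(1 − 1.46×-0.1000/(0.318×11.7))]
= (1/-0.1000) ln[0.6855 × 1.039] = -10.00 × ln(0.7124) = -10.00 × -0.3391 = 3.391 d.
L(t_c) = L₀ e^(−k_1 t_c) = 11.7 × 0.3402 = 3.980 mg/L, and at the critical point k_r D_c = k_1 L, so D_c = (0.318/0.218) × 3.980 = 5.806 mg/L.
Minimum DO = C_s − D_c = 8.73 − 5.806 = 2.924 mg/L.
x_c = v t_c = 0.115 m/s × 3.391 d × 86400 s/d = 33690 m ≈ 33.7 km.

t_c ≈ 3.39 d; D_c ≈ 5.81 mg/L; min DO ≈ 2.92 mg/L; x_c ≈ 33.7 km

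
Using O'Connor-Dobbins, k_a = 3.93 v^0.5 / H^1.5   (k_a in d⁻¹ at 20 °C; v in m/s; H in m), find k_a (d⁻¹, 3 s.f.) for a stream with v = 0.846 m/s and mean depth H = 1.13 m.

k_a ≈ 3.01 d⁻¹

k_a = 3.93 × 0.846^0.5 / 1.13^1.5 = 3.93 × 0.9198 / 1.201 = 3.009 d⁻¹.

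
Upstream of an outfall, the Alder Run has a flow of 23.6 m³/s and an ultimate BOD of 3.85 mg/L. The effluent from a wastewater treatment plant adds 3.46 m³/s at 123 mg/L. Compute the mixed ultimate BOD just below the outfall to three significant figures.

Flow-weighted mixing: C = (Q_r C_r + Q_w C_w)/(Q_r + Q_w)
= (23.6×3.85 + 3.46×123)/(23.6 + 3.46) = 516.4/27.06 = 19.08 mg/L.

19.1 mg/L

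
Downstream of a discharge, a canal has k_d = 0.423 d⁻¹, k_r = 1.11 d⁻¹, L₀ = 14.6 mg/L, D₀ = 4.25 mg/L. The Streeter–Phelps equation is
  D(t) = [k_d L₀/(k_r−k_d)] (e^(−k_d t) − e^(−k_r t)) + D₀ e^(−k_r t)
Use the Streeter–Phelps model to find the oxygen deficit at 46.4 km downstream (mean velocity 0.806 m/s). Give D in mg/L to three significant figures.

Travel time t = x/v = 46.4 km / (0.806 m/s) = 46400 m / 0.806 m/s = 57570 s = 0.6663 d.
k_d L₀/(k_r−k_d) = 0.423×14.6/(1.11−0.423) = 6.176/0.6870 = 8.990 mg/L.
e^(−k_d t) = e^(−0.423×0.6663) = 0.7544; e^(−k_r t) = e^(−1.11×0.6663) = 0.4773.
D = 8.990 × (0.7544 − 0.4773) + 4.25 × 0.4773 = 2.491 + 2.029 = 4.519 mg/L.

D ≈ 4.52 mg/L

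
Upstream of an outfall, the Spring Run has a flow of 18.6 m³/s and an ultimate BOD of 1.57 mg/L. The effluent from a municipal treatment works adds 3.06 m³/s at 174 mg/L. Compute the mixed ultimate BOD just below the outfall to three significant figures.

25.9 mg/L

Flow-weighted mixing: C = (Q_r C_r + Q_w C_w)/(Q_r + Q_w)
= (18.6×1.57 + 3.06×174)/(18.6 + 3.06) = 561.6/21.66 = 25.93 mg/L.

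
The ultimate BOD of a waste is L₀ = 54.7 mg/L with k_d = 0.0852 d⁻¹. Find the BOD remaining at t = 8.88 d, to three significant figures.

L_t = L₀ e^(−k_d t) = 54.7 × e^(−0.0852×8.88) = 54.7 × 0.4693 = 25.67 mg/L.

L ≈ 25.7 mg/L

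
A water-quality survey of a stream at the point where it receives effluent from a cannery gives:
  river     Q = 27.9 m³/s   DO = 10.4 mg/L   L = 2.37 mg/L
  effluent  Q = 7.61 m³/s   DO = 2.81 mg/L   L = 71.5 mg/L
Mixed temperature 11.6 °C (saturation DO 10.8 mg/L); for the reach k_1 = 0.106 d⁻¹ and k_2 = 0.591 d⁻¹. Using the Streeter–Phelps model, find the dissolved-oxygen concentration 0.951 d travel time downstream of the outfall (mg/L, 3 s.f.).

DO ≈ 8.39 mg/L

Mixed DO = (27.9×10.4 + 7.61×2.81)/(27.9+7.61) = 311.5/35.51 = 8.773 mg/L.
Mixed L₀ = (27.9×2.37 + 7.61×71.5)/(35.51) = 610.2/35.51 = 17.18 mg/L.
Initial deficit D₀ = C_s − DO₀ = 10.8 − 8.773 = 2.027 mg/L.
D(0.951) = [0.106×17.18/(0.591−0.106)](e^(−0.106×0.951) − e^(−0.591×0.951)) + 2.027 e^(−0.591×0.951)
= 3.756 × (0.9041 − 0.5700) + 2.027 × 0.5700 = 2.410 mg/L.
DO = 10.8 − 2.410 = 8.390 mg/L.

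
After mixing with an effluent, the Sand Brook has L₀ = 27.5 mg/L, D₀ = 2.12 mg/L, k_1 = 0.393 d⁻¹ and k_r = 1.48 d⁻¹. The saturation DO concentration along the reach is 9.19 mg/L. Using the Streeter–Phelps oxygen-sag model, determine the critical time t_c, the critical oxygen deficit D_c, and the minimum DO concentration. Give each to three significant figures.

With k_r/k_1 = 3.766 and 1 − D₀(k_r−k_1)/(k_1 L₀) = 0.7868,
t_c = ln(3.766 × 0.7868) / (1.48 − 0.393) = ln(2.963) / 1.087 = 1.086/1.087 = 0.9992 d.
D_c = (k_1/k_r) L₀ e^(−k_1 t_c) = (0.393/1.48) × 27.5 × e^(−0.393×0.9992) = 0.2655 × 27.5 × 0.6752 = 4.931 mg/L.
Minimum DO = C_s − D_c = 9.19 − 4.931 = 4.259 mg/L.

t_c ≈ 0.999 d; D_c ≈ 4.93 mg/L; min DO ≈ 4.26 mg/L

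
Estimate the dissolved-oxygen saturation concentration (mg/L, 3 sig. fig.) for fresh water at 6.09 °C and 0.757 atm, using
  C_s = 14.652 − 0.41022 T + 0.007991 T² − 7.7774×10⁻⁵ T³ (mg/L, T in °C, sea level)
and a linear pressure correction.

C_s ≈ 9.41 mg/L

At sea level: C_s = 14.652 − 0.41022×6.09 + 0.007991×6.09² − 7.7774×10⁻⁵×6.09³ = 12.43 mg/L.
Pressure correction: C_s' = 12.43 × 0.757 = 9.411 mg/L.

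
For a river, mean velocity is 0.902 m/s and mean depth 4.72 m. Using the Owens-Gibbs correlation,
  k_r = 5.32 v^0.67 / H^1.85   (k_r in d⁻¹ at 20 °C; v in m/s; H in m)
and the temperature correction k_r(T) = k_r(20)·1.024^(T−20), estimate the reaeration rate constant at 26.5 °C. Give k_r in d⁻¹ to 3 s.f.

k_r ≈ 0.328 d⁻¹

k_r(20) = 5.32 × 0.902^0.67 / 4.72^1.85 = 5.32 × 0.9332 / 17.65 = 0.2813 d⁻¹.
k_r(26.5) = 0.2813 × 1.024^(26.5−20) = 0.2813 × 1.167 = 0.3281 d⁻¹.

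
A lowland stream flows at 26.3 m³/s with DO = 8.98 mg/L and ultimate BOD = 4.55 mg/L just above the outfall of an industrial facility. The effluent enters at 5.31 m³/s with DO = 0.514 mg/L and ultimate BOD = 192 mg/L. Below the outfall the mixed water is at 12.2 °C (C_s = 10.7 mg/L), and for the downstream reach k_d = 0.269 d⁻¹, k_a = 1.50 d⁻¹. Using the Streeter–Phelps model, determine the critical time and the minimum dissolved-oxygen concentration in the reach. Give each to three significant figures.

t_c ≈ 0.982 d; minimum DO ≈ 5.74 mg/L

Mixed DO = (26.3×8.98 + 5.31×0.514)/(26.3+5.31) = 238.9/31.61 = 7.558 mg/L.
Mixed L₀ = (26.3×4.55 + 5.31×192)/(31.61) = 1139/31.61 = 36.04 mg/L.
Initial deficit D₀ = C_s − DO₀ = 10.7 − 7.558 = 3.142 mg/L.
t_c = (1/1.231) ln[(1.50/0.269)(1 − 3.142×1.231/(0.269×36.04))] = 0.8123 × ln(3.351) = 0.9824 d.
D_c = (0.269/1.50) × 36.04 × e^(−0.269×0.9824) = 0.1793 × 36.04 × 0.7678 = 4.962 mg/L.
Minimum DO = 10.7 − 4.962 = 5.738 mg/L.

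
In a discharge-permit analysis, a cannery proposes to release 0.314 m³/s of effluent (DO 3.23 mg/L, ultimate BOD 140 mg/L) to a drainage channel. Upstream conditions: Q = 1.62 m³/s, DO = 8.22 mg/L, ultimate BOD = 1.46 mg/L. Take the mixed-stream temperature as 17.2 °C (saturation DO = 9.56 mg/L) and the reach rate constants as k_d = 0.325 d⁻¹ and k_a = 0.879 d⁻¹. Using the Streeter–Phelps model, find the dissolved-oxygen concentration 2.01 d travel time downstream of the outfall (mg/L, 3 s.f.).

DO ≈ 4.28 mg/L

Mixed DO = (1.62×8.22 + 0.314×3.23)/(1.62+0.314) = 14.33/1.934 = 7.410 mg/L.
Mixed L₀ = (1.62×1.46 + 0.314×140)/(1.934) = 46.33/1.934 = 23.95 mg/L.
Initial deficit D₀ = C_s − DO₀ = 9.56 − 7.410 = 2.150 mg/L.
D(2.01) = [0.325×23.95/(0.879−0.325)](e^(−0.325×2.01) − e^(−0.879×2.01)) + 2.150 e^(−0.879×2.01)
= 14.05 × (0.5204 − 0.1709) + 2.150 × 0.1709 = 5.278 mg/L.
DO = 9.56 − 5.278 = 4.282 mg/L.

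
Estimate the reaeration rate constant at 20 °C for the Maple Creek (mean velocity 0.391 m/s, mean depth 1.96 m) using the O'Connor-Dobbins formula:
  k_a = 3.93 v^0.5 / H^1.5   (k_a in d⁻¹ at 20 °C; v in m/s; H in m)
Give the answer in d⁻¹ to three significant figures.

k_a ≈ 0.896 d⁻¹

k_a = 3.93 × 0.391^0.5 / 1.96^1.5 = 3.93 × 0.6253 / 2.744 = 0.8956 d⁻¹.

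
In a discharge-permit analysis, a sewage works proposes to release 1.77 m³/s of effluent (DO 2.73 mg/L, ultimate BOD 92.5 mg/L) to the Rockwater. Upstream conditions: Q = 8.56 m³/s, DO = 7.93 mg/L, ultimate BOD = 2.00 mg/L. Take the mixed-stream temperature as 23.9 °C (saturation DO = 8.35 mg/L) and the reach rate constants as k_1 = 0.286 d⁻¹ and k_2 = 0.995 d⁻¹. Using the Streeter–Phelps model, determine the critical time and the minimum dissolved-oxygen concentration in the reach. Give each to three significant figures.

t_c ≈ 1.47 d; minimum DO ≈ 5.04 mg/L

Mixed DO = (8.56×7.93 + 1.77×2.73)/(8.56+1.77) = 72.71/10.33 = 7.039 mg/L.
Mixed L₀ = (8.56×2.00 + 1.77×92.5)/(10.33) = 180.8/10.33 = 17.51 mg/L.
Initial deficit D₀ = C_s − DO₀ = 8.35 − 7.039 = 1.311 mg/L.
t_c = (1/0.7090) ln[(0.995/0.286)(1 − 1.311×0.7090/(0.286×17.51))] = 1.410 × ln(2.833) = 1.469 d.
D_c = (0.286/0.995) × 17.51 × e^(−0.286×1.469) = 0.2874 × 17.51 × 0.6570 = 3.306 mg/L.
Minimum DO = 8.35 − 3.306 = 5.044 mg/L.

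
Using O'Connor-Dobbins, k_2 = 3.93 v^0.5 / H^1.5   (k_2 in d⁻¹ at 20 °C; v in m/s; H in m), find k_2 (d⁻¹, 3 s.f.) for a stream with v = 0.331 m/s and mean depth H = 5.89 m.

k_2 ≈ 0.158 d⁻¹

k_2 = 3.93 × 0.331^0.5 / 5.89^1.5 = 3.93 × 0.5753 / 14.29 = 0.1582 d⁻¹.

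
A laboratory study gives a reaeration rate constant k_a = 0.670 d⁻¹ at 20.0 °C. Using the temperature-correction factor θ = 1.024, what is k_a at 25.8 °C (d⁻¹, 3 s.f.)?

k_a ≈ 0.769 d⁻¹

k_a(T₂) = k_a(T₁) · θ^(T₂−T₁) = 0.670 × 1.024^(25.8−20.0)
= 0.670 × 1.024^5.80 = 0.670 × 1.147 = 0.7688 d⁻¹.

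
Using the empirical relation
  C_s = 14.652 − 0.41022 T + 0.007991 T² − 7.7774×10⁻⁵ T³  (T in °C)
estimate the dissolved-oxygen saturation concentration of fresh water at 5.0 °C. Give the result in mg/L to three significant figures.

C_s = 14.652 − 0.41022×5.0 + 0.007991×5.0² − 7.7774×10⁻⁵×5.0³ = 12.79 mg/L.

C_s ≈ 12.8 mg/L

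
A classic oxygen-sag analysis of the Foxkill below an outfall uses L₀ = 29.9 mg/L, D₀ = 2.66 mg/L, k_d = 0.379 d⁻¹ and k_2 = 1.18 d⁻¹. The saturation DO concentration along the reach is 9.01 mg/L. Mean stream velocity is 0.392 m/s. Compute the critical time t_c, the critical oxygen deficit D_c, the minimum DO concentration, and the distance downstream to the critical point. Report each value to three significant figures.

t_c = [1/(k_2−k_d)] ln[(k_2/k_d)(1 − D₀(k_2−k_d)/(k_d L₀))]
= [1/(1.18−0.379)] ln[(1.18/0.379)(1 − 2.66×0.8010/(0.379×29.9))]
= (1/0.8010) ln[3.113 × 0.8120] = 1.248 × ln(2.528) = 1.248 × 0.9275 = 1.158 d.
L(t_c) = L₀ e^(−k_d t_c) = 29.9 × 0.6448 = 19.28 mg/L, and at the critical point k_2 D_c = k_d L, so D_c = (0.379/1.18) × 19.28 = 6.192 mg/L.
Minimum DO = C_s − D_c = 9.01 − 6.192 = 2.818 mg/L.
x_c = v t_c = 0.392 m/s × 1.158 d × 86400 s/d = 39220 m ≈ 39.2 km.

t_c ≈ 1.16 d; D_c ≈ 6.19 mg/L; min DO ≈ 2.82 mg/L; x_c ≈ 39.2 km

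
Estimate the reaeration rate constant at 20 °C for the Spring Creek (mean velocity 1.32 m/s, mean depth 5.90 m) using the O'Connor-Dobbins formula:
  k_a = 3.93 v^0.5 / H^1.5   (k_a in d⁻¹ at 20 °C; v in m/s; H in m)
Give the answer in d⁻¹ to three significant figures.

k_a = 3.93 × 1.32^0.5 / 5.90^1.5 = 3.93 × 1.149 / 14.33 = 0.3151 d⁻¹.

k_a ≈ 0.315 d⁻¹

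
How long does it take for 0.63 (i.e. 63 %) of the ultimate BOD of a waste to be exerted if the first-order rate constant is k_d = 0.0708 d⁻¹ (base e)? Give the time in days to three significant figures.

y/L₀ = 1 − e^(−k_d t) = 0.63 ⇒ e^(−k_d t) = 0.370
t = −ln(0.370) / 0.0708 = 0.9943 / 0.0708 = 14.04 d.

t ≈ 14.0 d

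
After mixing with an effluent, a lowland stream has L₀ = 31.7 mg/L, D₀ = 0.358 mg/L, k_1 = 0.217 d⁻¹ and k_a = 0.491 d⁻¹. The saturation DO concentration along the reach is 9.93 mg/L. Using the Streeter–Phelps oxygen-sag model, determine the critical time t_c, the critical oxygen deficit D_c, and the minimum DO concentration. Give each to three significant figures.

t_c ≈ 2.93 d; D_c ≈ 7.42 mg/L; min DO ≈ 2.51 mg/L

t_c = [1/(k_a−k_1)] ln[(k_a/k_1)(1 − D₀(k_a−k_1)/(k_1 L₀))]
= [1/(0.491−0.217)] ln[(0.491/0.217)(1 − 0.358×0.2740/(0.217×31.7))]
= (1/0.2740) ln[2.263 × 0.9857] = 3.650 × ln(2.230) = 3.650 × 0.8022 = 2.928 d.
L(t_c) = L₀ e^(−k_1 t_c) = 31.7 × 0.5298 = 16.79 mg/L, and at the critical point k_a D_c = k_1 L, so D_c = (0.217/0.491) × 16.79 = 7.422 mg/L.
Minimum DO = C_s − D_c = 9.93 − 7.422 = 2.508 mg/L.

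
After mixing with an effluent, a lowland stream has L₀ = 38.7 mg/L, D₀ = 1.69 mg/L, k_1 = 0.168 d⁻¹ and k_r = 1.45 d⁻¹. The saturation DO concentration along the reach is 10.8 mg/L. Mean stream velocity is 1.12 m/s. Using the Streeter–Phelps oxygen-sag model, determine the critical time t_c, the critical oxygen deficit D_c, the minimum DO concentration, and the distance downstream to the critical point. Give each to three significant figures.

t_c ≈ 1.37 d; D_c ≈ 3.56 mg/L; min DO ≈ 7.24 mg/L; x_c ≈ 132 km

With k_r/k_1 = 8.631 and 1 − D₀(k_r−k_1)/(k_1 L₀) = 0.6668,
t_c = ln(8.631 × 0.6668) / (1.45 − 0.168) = ln(5.755) / 1.282 = 1.750/1.282 = 1.365 d.
L(t_c) = L₀ e^(−k_1 t_c) = 38.7 × 0.7951 = 30.77 mg/L, and at the critical point k_r D_c = k_1 L, so D_c = (0.168/1.45) × 30.77 = 3.565 mg/L.
Minimum DO = C_s − D_c = 10.8 − 3.565 = 7.235 mg/L.
x_c = v t_c = 1.12 m/s × 1.365 d × 86400 s/d = 132100 m ≈ 132 km.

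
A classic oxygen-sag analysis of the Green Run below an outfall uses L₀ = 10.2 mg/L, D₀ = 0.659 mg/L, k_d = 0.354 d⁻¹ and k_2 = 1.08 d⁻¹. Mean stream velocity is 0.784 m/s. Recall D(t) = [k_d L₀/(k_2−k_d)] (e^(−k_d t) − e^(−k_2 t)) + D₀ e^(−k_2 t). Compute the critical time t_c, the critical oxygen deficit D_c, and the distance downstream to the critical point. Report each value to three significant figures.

t_c ≈ 1.34 d; D_c ≈ 2.08 mg/L; x_c ≈ 90.8 km

t_c = [1/(k_2−k_d)] ln[(k_2/k_d)(1 − D₀(k_2−k_d)/(k_d L₀))]
= [1/(1.08−0.354)] ln[(1.08/0.354)(1 − 0.659×0.7260/(0.354×10.2))]
= (1/0.7260) ln[3.051 × 0.8675] = 1.377 × ln(2.647) = 1.377 × 0.9733 = 1.341 d.
L(t_c) = L₀ e^(−k_d t_c) = 10.2 × 0.6222 = 6.346 mg/L, and at the critical point k_2 D_c = k_d L, so D_c = (0.354/1.08) × 6.346 = 2.080 mg/L.
x_c = v t_c = 0.784 m/s × 1.341 d × 86400 s/d = 90810 m ≈ 90.8 km.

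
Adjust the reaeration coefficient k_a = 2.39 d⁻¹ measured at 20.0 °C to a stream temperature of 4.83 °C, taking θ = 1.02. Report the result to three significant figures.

k_a(T₂) = k_a(T₁) · θ^(T₂−T₁) = 2.39 × 1.02^(4.83−20.0)
= 2.39 × 1.02^-15.2 = 2.39 × 0.7405 = 1.770 d⁻¹.

k_a ≈ 1.77 d⁻¹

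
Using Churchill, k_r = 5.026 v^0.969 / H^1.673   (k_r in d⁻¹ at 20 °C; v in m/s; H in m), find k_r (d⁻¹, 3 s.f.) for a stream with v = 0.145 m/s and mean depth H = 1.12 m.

k_r = 5.026 × 0.145^0.969 / 1.12^1.673 = 5.026 × 0.1539 / 1.209 = 0.6401 d⁻¹.

k_r ≈ 0.640 d⁻¹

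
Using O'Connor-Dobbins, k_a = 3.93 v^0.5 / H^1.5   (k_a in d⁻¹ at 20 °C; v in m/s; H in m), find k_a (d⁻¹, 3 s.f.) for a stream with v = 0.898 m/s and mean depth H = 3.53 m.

k_a ≈ 0.562 d⁻¹

k_a = 3.93 × 0.898^0.5 / 3.53^1.5 = 3.93 × 0.9476 / 6.632 = 0.5615 d⁻¹.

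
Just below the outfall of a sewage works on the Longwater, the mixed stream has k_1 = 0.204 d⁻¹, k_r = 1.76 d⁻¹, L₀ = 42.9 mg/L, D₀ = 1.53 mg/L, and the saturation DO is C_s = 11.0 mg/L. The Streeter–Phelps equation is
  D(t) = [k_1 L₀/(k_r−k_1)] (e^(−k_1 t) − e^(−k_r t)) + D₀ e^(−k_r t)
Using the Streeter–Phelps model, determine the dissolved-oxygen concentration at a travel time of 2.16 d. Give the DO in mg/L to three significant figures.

k_1 L₀/(k_r−k_1) = 0.204×42.9/(1.76−0.204) = 8.752/1.556 = 5.624 mg/L.
e^(−k_1 t) = e^(−0.204×2.160) = 0.6436; e^(−k_r t) = e^(−1.76×2.160) = 0.02234.
D = 5.624 × (0.6436 − 0.02234) + 1.53 × 0.02234 = 3.494 + 0.03417 = 3.529 mg/L.
DO = C_s − D = 11.0 − 3.529 = 7.471 mg/L.

DO ≈ 7.47 mg/L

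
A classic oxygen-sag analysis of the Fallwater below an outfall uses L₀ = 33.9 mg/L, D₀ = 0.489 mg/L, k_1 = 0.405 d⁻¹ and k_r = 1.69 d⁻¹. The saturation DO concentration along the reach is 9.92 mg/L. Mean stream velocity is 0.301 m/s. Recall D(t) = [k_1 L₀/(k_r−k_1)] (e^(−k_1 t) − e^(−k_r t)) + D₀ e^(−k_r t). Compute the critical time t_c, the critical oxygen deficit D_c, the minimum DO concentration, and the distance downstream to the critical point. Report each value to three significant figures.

t_c = [1/(k_r−k_1)] ln[(k_r/k_1)(1 − D₀(k_r−k_1)/(k_1 L₀))]
= [1/(1.69−0.405)] ln[(1.69/0.405)(1 − 0.489×1.285/(0.405×33.9))]
= (1/1.285) ln[4.173 × 0.9542] = 0.7782 × ln(3.982) = 0.7782 × 1.382 = 1.075 d.
L(t_c) = L₀ e^(−k_1 t_c) = 33.9 × 0.6469 = 21.93 mg/L, and at the critical point k_r D_c = k_1 L, so D_c = (0.405/1.69) × 21.93 = 5.256 mg/L.
Minimum DO = C_s − D_c = 9.92 − 5.256 = 4.664 mg/L.
x_c = v t_c = 0.301 m/s × 1.075 d × 86400 s/d = 27960 m ≈ 28.0 km.

t_c ≈ 1.08 d; D_c ≈ 5.26 mg/L; min DO ≈ 4.66 mg/L; x_c ≈ 28.0 km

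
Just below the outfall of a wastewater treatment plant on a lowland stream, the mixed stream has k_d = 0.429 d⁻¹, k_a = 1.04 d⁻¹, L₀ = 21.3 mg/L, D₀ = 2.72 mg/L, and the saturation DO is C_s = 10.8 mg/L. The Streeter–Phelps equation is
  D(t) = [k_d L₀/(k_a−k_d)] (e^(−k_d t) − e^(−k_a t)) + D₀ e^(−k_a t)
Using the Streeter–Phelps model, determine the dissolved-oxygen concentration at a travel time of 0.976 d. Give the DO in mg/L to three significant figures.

DO ≈ 5.39 mg/L

k_d L₀/(k_a−k_d) = 0.429×21.3/(1.04−0.429) = 9.138/0.6110 = 14.96 mg/L.
e^(−k_d t) = e^(−0.429×0.9760) = 0.6579; e^(−k_a t) = e^(−1.04×0.9760) = 0.3624.
D = 14.96 × (0.6579 − 0.3624) + 2.72 × 0.3624 = 4.419 + 0.9857 = 5.405 mg/L.
DO = C_s − D = 10.8 − 5.405 = 5.395 mg/L.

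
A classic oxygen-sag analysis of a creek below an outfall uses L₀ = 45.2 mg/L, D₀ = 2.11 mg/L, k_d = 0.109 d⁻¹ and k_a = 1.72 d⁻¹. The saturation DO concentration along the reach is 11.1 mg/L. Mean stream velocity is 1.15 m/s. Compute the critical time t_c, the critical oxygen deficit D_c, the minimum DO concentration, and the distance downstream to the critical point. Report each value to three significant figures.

t_c = [1/(k_a−k_d)] ln[(k_a/k_d)(1 − D₀(k_a−k_d)/(k_d L₀))]
= [1/(1.72−0.109)] ln[(1.72/0.109)(1 − 2.11×1.611/(0.109×45.2))]
= (1/1.611) ln[15.78 × 0.3101] = 0.6207 × ln(4.893) = 0.6207 × 1.588 = 0.9856 d.
L(t_c) = L₀ e^(−k_d t_c) = 45.2 × 0.8981 = 40.60 mg/L, and at the critical point k_a D_c = k_d L, so D_c = (0.109/1.72) × 40.60 = 2.573 mg/L.
Minimum DO = C_s − D_c = 11.1 − 2.573 = 8.527 mg/L.
x_c = v t_c = 1.15 m/s × 0.9856 d × 86400 s/d = 97930 m ≈ 97.9 km.

t_c ≈ 0.986 d; D_c ≈ 2.57 mg/L; min DO ≈ 8.53 mg/L; x_c ≈ 97.9 km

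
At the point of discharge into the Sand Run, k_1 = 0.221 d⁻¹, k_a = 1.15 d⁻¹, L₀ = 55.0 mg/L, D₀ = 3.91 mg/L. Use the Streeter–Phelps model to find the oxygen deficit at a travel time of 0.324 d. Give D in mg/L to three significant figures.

k_1 L₀/(k_a−k_1) = 0.221×55.0/(1.15−0.221) = 12.15/0.9290 = 13.08 mg/L.
e^(−k_1 t) = e^(−0.221×0.3240) = 0.9309; e^(−k_a t) = e^(−1.15×0.3240) = 0.6889.
D = 13.08 × (0.9309 − 0.6889) + 3.91 × 0.6889 = 3.166 + 2.694 = 5.860 mg/L.

D ≈ 5.86 mg/L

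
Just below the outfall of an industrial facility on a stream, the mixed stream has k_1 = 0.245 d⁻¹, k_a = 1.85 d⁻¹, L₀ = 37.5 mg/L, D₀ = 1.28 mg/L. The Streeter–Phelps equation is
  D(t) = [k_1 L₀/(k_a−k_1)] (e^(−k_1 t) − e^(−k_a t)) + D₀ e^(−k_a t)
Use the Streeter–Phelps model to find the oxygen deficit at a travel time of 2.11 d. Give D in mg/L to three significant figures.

D ≈ 3.32 mg/L

k_1 L₀/(k_a−k_1) = 0.245×37.5/(1.85−0.245) = 9.188/1.605 = 5.724 mg/L.
e^(−k_1 t) = e^(−0.245×2.110) = 0.5963; e^(−k_a t) = e^(−1.85×2.110) = 0.02017.
D = 5.724 × (0.5963 − 0.02017) + 1.28 × 0.02017 = 3.298 + 0.02582 = 3.324 mg/L.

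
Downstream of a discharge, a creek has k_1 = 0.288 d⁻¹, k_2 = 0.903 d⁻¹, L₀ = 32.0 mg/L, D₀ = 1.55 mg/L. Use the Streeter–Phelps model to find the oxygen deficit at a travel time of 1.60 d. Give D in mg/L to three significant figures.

D ≈ 6.28 mg/L

k_1 L₀/(k_2−k_1) = 0.288×32.0/(0.903−0.288) = 9.216/0.6150 = 14.99 mg/L.
e^(−k_1 t) = e^(−0.288×1.600) = 0.6308; e^(−k_2 t) = e^(−0.903×1.600) = 0.2358.
D = 14.99 × (0.6308 − 0.2358) + 1.55 × 0.2358 = 5.919 + 0.3655 = 6.284 mg/L.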